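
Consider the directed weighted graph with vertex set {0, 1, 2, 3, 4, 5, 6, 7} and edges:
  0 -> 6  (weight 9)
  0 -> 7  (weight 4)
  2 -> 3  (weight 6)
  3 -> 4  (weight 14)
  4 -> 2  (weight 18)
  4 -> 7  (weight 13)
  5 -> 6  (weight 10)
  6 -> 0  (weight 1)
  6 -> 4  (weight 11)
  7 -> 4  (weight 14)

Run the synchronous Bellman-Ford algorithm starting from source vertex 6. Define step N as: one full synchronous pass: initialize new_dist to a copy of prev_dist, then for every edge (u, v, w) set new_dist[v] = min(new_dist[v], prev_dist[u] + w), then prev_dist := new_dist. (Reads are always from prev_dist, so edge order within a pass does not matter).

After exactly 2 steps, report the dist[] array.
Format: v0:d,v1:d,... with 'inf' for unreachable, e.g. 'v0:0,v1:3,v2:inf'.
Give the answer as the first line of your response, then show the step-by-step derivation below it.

v0:1,v1:inf,v2:29,v3:inf,v4:11,v5:inf,v6:0,v7:5

step 1: dist = v0:1,v1:inf,v2:inf,v3:inf,v4:11,v5:inf,v6:0,v7:inf
step 2: dist = v0:1,v1:inf,v2:29,v3:inf,v4:11,v5:inf,v6:0,v7:5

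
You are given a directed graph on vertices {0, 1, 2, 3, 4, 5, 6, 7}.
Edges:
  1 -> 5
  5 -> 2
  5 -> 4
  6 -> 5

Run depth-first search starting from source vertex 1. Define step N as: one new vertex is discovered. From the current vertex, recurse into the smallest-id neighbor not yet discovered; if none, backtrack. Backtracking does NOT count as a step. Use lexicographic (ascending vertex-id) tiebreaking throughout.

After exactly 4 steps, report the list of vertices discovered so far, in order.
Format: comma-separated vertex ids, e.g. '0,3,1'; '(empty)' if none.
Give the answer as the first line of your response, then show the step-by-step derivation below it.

1,5,2,4

step 1: discover 1; path=1; order=1
step 2: discover 5; path=1>5; order=1,5
step 3: discover 2; path=1>5>2; order=1,5,2
step 4: discover 4; path=1>5>4; order=1,5,2,4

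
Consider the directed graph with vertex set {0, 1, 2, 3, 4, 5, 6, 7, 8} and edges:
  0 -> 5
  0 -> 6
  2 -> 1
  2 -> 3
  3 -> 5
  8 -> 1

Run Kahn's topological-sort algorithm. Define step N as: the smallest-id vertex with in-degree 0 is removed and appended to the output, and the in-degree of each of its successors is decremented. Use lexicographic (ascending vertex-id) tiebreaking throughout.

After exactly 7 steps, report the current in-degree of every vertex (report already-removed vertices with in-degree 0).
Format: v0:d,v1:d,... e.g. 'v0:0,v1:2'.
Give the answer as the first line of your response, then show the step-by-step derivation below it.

v0:0,v1:1,v2:0,v3:0,v4:0,v5:0,v6:0,v7:0,v8:0

step 1: output 0; order=[0]; indeg=(0,2,0,1,0,1,0,0,0)
step 2: output 2; order=[0,2]; indeg=(0,1,0,0,0,1,0,0,0)
step 3: output 3; order=[0,2,3]; indeg=(0,1,0,0,0,0,0,0,0)
step 4: output 4; order=[0,2,3,4]; indeg=(0,1,0,0,0,0,0,0,0)
step 5: output 5; order=[0,2,3,4,5]; indeg=(0,1,0,0,0,0,0,0,0)
step 6: output 6; order=[0,2,3,4,5,6]; indeg=(0,1,0,0,0,0,0,0,0)
step 7: output 7; order=[0,2,3,4,5,6,7]; indeg=(0,1,0,0,0,0,0,0,0)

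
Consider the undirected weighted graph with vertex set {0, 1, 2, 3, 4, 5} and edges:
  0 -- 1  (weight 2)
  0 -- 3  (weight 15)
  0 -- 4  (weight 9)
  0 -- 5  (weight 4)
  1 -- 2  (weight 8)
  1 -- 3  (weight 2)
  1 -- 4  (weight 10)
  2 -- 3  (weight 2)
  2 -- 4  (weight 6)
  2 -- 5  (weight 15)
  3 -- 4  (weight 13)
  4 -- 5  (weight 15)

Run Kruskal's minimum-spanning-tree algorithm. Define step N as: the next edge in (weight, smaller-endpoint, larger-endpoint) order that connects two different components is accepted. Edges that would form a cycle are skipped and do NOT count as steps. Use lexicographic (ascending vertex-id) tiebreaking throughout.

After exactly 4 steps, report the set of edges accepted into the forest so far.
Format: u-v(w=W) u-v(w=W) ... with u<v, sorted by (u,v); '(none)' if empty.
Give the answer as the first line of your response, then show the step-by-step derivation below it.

0-1(w=2) 0-5(w=4) 1-3(w=2) 2-3(w=2)

step 1: add edge 0-1 (w=2); MST = {0-1(w=2)}
step 2: add edge 1-3 (w=2); MST = {0-1(w=2) 1-3(w=2)}
step 3: add edge 2-3 (w=2); MST = {0-1(w=2) 1-3(w=2) 2-3(w=2)}
step 4: add edge 0-5 (w=4); MST = {0-1(w=2) 0-5(w=4) 1-3(w=2) 2-3(w=2)}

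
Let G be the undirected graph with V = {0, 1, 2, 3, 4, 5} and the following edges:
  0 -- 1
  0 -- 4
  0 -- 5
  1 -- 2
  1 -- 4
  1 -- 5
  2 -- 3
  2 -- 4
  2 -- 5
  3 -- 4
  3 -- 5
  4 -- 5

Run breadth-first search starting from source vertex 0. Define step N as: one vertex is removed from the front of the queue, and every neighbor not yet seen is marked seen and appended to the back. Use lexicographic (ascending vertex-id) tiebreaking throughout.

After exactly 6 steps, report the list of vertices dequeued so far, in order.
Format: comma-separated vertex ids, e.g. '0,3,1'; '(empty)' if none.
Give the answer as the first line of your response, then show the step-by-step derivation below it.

0,1,4,5,2,3

step 1: dequeue 0; queue=[1,4,5]; order=0
step 2: dequeue 1; queue=[4,5,2]; order=0,1
step 3: dequeue 4; queue=[5,2,3]; order=0,1,4
step 4: dequeue 5; queue=[2,3]; order=0,1,4,5
step 5: dequeue 2; queue=[3]; order=0,1,4,5,2
step 6: dequeue 3; queue=[(empty)]; order=0,1,4,5,2,3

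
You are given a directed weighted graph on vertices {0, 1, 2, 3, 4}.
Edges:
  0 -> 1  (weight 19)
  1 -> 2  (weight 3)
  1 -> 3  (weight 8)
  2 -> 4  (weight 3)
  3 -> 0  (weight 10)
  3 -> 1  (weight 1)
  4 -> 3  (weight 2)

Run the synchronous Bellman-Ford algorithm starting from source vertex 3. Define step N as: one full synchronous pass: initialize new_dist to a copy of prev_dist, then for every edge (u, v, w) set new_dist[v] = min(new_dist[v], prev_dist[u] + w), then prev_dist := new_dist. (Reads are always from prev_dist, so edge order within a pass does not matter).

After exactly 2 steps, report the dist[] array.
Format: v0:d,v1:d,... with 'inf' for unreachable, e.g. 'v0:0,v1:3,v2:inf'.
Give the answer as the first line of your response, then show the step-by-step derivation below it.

v0:10,v1:1,v2:4,v3:0,v4:inf

step 1: dist = v0:10,v1:1,v2:inf,v3:0,v4:inf
step 2: dist = v0:10,v1:1,v2:4,v3:0,v4:inf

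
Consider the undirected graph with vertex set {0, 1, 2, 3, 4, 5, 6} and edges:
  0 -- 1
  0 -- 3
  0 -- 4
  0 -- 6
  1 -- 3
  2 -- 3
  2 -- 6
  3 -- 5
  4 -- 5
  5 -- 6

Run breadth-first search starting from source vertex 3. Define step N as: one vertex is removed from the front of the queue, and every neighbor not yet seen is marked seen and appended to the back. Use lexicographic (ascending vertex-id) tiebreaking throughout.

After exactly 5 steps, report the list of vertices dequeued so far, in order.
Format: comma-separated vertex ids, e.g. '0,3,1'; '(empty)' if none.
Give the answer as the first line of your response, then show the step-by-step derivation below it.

3,0,1,2,5

step 1: dequeue 3; queue=[0,1,2,5]; order=3
step 2: dequeue 0; queue=[1,2,5,4,6]; order=3,0
step 3: dequeue 1; queue=[2,5,4,6]; order=3,0,1
step 4: dequeue 2; queue=[5,4,6]; order=3,0,1,2
step 5: dequeue 5; queue=[4,6]; order=3,0,1,2,5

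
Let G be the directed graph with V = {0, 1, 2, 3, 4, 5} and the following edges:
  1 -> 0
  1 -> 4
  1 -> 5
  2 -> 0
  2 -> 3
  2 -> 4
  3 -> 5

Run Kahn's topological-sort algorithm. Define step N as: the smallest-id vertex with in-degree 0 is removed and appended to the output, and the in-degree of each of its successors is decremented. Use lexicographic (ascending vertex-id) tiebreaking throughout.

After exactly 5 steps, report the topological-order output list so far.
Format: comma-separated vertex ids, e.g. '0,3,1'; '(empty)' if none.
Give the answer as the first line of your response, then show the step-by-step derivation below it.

1,2,0,3,4

step 1: output 1; order=[1]; indeg=(1,0,0,1,1,1)
step 2: output 2; order=[1,2]; indeg=(0,0,0,0,0,1)
step 3: output 0; order=[1,2,0]; indeg=(0,0,0,0,0,1)
step 4: output 3; order=[1,2,0,3]; indeg=(0,0,0,0,0,0)
step 5: output 4; order=[1,2,0,3,4]; indeg=(0,0,0,0,0,0)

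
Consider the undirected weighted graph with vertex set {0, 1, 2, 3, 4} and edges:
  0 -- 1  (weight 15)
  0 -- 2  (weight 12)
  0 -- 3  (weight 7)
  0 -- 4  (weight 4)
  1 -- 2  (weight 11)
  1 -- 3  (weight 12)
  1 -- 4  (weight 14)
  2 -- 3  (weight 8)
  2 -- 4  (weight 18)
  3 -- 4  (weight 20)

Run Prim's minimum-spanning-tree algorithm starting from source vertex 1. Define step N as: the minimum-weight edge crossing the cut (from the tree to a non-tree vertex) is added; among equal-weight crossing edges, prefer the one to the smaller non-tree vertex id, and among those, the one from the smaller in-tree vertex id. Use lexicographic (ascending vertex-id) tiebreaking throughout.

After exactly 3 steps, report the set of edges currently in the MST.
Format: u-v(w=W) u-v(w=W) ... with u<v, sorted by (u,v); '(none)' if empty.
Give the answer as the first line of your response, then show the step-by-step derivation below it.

0-3(w=7) 1-2(w=11) 2-3(w=8)

step 1: add edge 1-2 (w=11); MST = {1-2(w=11)}
step 2: add edge 2-3 (w=8); MST = {1-2(w=11) 2-3(w=8)}
step 3: add edge 0-3 (w=7); MST = {0-3(w=7) 1-2(w=11) 2-3(w=8)}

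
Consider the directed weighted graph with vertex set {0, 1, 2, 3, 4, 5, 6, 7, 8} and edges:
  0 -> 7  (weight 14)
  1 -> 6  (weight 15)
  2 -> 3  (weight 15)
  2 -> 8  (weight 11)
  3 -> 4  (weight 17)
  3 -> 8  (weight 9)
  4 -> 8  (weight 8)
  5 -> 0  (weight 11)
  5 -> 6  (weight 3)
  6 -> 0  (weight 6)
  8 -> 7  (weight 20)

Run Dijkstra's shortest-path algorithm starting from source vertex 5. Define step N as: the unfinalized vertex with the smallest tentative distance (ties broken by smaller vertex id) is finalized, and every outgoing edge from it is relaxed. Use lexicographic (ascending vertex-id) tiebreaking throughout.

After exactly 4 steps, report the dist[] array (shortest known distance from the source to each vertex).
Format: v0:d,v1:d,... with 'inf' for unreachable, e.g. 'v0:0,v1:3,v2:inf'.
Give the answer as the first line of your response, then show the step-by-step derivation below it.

v0:9,v1:inf,v2:inf,v3:inf,v4:inf,v5:0,v6:3,v7:23,v8:inf

step 1: dist = v0:11,v1:inf,v2:inf,v3:inf,v4:inf,v5:0,v6:3,v7:inf,v8:inf
step 2: dist = v0:9,v1:inf,v2:inf,v3:inf,v4:inf,v5:0,v6:3,v7:inf,v8:inf
step 3: dist = v0:9,v1:inf,v2:inf,v3:inf,v4:inf,v5:0,v6:3,v7:23,v8:inf
step 4: dist = v0:9,v1:inf,v2:inf,v3:inf,v4:inf,v5:0,v6:3,v7:23,v8:inf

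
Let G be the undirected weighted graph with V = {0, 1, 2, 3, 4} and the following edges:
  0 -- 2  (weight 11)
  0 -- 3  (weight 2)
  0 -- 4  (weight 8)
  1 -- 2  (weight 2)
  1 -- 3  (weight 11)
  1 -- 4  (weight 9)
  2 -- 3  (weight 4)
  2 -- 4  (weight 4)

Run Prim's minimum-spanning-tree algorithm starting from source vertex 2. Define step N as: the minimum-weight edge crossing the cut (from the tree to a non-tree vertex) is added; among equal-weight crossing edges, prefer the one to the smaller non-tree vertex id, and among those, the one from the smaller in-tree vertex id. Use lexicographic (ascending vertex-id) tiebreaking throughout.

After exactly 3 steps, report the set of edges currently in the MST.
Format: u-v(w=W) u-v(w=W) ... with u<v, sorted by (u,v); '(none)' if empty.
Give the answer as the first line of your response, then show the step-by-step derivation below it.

0-3(w=2) 1-2(w=2) 2-3(w=4)

step 1: add edge 1-2 (w=2); MST = {1-2(w=2)}
step 2: add edge 2-3 (w=4); MST = {1-2(w=2) 2-3(w=4)}
step 3: add edge 0-3 (w=2); MST = {0-3(w=2) 1-2(w=2) 2-3(w=4)}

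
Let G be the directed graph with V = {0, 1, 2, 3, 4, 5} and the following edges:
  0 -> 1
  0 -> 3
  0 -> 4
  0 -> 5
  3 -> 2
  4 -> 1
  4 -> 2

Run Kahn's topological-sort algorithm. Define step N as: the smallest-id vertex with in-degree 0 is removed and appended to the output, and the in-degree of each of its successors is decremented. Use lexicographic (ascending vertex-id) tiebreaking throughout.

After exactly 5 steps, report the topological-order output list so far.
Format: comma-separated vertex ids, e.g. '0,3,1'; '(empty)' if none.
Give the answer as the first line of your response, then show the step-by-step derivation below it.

0,3,4,1,2

step 1: output 0; order=[0]; indeg=(0,1,2,0,0,0)
step 2: output 3; order=[0,3]; indeg=(0,1,1,0,0,0)
step 3: output 4; order=[0,3,4]; indeg=(0,0,0,0,0,0)
step 4: output 1; order=[0,3,4,1]; indeg=(0,0,0,0,0,0)
step 5: output 2; order=[0,3,4,1,2]; indeg=(0,0,0,0,0,0)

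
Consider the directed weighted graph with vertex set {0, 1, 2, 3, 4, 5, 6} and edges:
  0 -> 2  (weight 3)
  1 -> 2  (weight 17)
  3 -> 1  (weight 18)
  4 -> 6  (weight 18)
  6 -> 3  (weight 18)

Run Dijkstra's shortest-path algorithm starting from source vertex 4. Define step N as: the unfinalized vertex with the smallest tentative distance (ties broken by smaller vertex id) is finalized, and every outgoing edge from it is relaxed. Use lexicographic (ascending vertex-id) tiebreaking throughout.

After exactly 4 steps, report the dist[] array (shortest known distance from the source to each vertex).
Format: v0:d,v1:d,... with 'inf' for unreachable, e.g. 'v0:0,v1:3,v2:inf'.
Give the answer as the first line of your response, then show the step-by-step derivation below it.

v0:inf,v1:54,v2:71,v3:36,v4:0,v5:inf,v6:18

step 1: dist = v0:inf,v1:inf,v2:inf,v3:inf,v4:0,v5:inf,v6:18
step 2: dist = v0:inf,v1:inf,v2:inf,v3:36,v4:0,v5:inf,v6:18
step 3: dist = v0:inf,v1:54,v2:inf,v3:36,v4:0,v5:inf,v6:18
step 4: dist = v0:inf,v1:54,v2:71,v3:36,v4:0,v5:inf,v6:18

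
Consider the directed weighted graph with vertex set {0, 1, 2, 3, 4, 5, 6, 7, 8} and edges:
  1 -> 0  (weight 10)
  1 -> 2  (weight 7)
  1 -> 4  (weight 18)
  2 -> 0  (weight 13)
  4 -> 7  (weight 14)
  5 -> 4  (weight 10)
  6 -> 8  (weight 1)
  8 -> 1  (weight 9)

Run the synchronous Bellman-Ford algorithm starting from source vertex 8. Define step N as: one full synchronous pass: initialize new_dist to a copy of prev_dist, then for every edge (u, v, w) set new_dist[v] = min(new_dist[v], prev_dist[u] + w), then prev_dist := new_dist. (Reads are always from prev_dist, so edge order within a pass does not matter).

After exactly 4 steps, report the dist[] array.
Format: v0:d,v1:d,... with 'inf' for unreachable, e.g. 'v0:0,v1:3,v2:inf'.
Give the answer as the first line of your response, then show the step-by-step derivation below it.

v0:19,v1:9,v2:16,v3:inf,v4:27,v5:inf,v6:inf,v7:41,v8:0

step 1: dist = v0:inf,v1:9,v2:inf,v3:inf,v4:inf,v5:inf,v6:inf,v7:inf,v8:0
step 2: dist = v0:19,v1:9,v2:16,v3:inf,v4:27,v5:inf,v6:inf,v7:inf,v8:0
step 3: dist = v0:19,v1:9,v2:16,v3:inf,v4:27,v5:inf,v6:inf,v7:41,v8:0
step 4: dist = v0:19,v1:9,v2:16,v3:inf,v4:27,v5:inf,v6:inf,v7:41,v8:0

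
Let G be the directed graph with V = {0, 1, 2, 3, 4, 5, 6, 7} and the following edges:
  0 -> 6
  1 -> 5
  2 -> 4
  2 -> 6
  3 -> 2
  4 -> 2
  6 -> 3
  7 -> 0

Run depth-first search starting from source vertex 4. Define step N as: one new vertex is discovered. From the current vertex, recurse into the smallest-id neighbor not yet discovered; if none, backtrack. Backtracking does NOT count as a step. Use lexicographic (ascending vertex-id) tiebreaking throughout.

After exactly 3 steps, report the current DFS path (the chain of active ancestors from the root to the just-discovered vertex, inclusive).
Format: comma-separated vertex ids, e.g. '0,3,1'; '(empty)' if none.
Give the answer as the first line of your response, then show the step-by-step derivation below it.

4,2,6

step 1: discover 4; path=4; order=4
step 2: discover 2; path=4>2; order=4,2
step 3: discover 6; path=4>2>6; order=4,2,6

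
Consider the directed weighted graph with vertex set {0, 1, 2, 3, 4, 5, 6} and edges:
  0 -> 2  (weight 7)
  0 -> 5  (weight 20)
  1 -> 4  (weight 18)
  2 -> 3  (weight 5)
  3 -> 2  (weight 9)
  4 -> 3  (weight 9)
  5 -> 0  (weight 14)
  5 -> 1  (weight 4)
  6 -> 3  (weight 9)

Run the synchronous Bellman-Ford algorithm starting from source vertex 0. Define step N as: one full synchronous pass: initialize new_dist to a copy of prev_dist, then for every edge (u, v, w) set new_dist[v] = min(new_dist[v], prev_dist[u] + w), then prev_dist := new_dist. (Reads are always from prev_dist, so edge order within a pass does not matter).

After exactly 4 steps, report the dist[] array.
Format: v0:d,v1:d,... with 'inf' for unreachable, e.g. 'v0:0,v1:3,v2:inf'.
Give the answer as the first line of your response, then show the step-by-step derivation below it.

v0:0,v1:24,v2:7,v3:12,v4:42,v5:20,v6:inf

step 1: dist = v0:0,v1:inf,v2:7,v3:inf,v4:inf,v5:20,v6:inf
step 2: dist = v0:0,v1:24,v2:7,v3:12,v4:inf,v5:20,v6:inf
step 3: dist = v0:0,v1:24,v2:7,v3:12,v4:42,v5:20,v6:inf
step 4: dist = v0:0,v1:24,v2:7,v3:12,v4:42,v5:20,v6:inf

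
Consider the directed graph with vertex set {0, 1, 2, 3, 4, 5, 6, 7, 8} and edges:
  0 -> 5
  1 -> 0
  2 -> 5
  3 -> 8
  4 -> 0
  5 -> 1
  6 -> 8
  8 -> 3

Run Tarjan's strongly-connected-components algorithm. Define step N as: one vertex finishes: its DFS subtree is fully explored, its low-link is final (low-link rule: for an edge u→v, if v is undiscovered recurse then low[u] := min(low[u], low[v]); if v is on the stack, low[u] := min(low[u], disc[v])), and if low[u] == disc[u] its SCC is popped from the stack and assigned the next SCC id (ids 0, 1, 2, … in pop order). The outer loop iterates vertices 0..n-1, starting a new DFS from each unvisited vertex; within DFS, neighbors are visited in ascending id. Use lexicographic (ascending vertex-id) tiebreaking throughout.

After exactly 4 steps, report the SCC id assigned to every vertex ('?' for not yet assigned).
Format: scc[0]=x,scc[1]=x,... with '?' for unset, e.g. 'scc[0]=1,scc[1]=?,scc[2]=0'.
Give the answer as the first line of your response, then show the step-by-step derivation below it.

scc[0]=0,scc[1]=0,scc[2]=1,scc[3]=?,scc[4]=?,scc[5]=0,scc[6]=?,scc[7]=?,scc[8]=?

step 1: low=(low[0]=0,low[1]=0,low[2]=?,low[3]=?,low[4]=?,low[5]=1,low[6]=?,low[7]=?,low[8]=?); scc=(scc[0]=?,scc[1]=?,scc[2]=?,scc[3]=?,scc[4]=?,scc[5]=?,scc[6]=?,scc[7]=?,scc[8]=?)
step 2: low=(low[0]=0,low[1]=0,low[2]=?,low[3]=?,low[4]=?,low[5]=0,low[6]=?,low[7]=?,low[8]=?); scc=(scc[0]=?,scc[1]=?,scc[2]=?,scc[3]=?,scc[4]=?,scc[5]=?,scc[6]=?,scc[7]=?,scc[8]=?)
step 3: low=(low[0]=0,low[1]=0,low[2]=?,low[3]=?,low[4]=?,low[5]=0,low[6]=?,low[7]=?,low[8]=?); scc=(scc[0]=0,scc[1]=0,scc[2]=?,scc[3]=?,scc[4]=?,scc[5]=0,scc[6]=?,scc[7]=?,scc[8]=?)
step 4: low=(low[0]=0,low[1]=0,low[2]=3,low[3]=?,low[4]=?,low[5]=0,low[6]=?,low[7]=?,low[8]=?); scc=(scc[0]=0,scc[1]=0,scc[2]=1,scc[3]=?,scc[4]=?,scc[5]=0,scc[6]=?,scc[7]=?,scc[8]=?)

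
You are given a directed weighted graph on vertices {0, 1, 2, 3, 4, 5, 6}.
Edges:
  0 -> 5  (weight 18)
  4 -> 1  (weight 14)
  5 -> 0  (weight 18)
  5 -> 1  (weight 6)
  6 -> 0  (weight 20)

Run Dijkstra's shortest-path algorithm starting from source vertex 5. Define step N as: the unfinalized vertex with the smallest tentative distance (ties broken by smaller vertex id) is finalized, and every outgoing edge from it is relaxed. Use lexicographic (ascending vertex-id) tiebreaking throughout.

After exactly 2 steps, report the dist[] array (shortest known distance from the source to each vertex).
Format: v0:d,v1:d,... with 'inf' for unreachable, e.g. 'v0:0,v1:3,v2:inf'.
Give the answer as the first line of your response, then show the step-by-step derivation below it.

v0:18,v1:6,v2:inf,v3:inf,v4:inf,v5:0,v6:inf

step 1: dist = v0:18,v1:6,v2:inf,v3:inf,v4:inf,v5:0,v6:inf
step 2: dist = v0:18,v1:6,v2:inf,v3:inf,v4:inf,v5:0,v6:inf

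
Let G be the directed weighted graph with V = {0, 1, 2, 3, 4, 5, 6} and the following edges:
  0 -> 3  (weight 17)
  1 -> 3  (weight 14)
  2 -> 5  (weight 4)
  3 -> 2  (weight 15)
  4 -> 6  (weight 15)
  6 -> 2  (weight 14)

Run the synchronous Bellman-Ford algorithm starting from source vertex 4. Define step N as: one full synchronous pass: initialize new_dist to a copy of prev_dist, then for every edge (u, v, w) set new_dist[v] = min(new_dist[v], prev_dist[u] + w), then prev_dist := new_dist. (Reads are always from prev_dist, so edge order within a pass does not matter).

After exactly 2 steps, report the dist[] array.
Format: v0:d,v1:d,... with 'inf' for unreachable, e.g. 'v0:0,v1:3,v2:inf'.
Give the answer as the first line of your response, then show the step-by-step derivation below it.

v0:inf,v1:inf,v2:29,v3:inf,v4:0,v5:inf,v6:15

step 1: dist = v0:inf,v1:inf,v2:inf,v3:inf,v4:0,v5:inf,v6:15
step 2: dist = v0:inf,v1:inf,v2:29,v3:inf,v4:0,v5:inf,v6:15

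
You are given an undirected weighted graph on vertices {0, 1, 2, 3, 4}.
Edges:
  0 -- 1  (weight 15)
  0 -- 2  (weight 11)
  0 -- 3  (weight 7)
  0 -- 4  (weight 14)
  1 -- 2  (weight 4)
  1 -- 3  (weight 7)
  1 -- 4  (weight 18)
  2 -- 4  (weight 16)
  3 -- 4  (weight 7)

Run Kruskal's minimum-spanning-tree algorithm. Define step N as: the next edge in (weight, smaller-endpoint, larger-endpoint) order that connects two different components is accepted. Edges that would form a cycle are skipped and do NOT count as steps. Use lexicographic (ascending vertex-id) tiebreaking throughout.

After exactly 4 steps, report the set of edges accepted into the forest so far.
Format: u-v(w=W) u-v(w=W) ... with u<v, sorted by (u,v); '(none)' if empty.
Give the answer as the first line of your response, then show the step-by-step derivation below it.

0-3(w=7) 1-2(w=4) 1-3(w=7) 3-4(w=7)

step 1: add edge 1-2 (w=4); MST = {1-2(w=4)}
step 2: add edge 0-3 (w=7); MST = {0-3(w=7) 1-2(w=4)}
step 3: add edge 1-3 (w=7); MST = {0-3(w=7) 1-2(w=4) 1-3(w=7)}
step 4: add edge 3-4 (w=7); MST = {0-3(w=7) 1-2(w=4) 1-3(w=7) 3-4(w=7)}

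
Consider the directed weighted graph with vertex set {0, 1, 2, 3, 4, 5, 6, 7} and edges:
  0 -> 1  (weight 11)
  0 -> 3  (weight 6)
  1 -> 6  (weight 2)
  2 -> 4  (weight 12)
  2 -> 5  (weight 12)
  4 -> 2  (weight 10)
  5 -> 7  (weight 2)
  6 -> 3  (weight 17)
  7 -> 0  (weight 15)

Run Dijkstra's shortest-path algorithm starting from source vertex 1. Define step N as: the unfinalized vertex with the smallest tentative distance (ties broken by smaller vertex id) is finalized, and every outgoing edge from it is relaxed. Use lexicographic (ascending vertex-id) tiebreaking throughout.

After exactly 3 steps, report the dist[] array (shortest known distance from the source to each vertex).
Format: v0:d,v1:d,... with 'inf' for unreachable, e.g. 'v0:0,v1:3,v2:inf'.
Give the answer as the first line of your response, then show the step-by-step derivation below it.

v0:inf,v1:0,v2:inf,v3:19,v4:inf,v5:inf,v6:2,v7:inf

step 1: dist = v0:inf,v1:0,v2:inf,v3:inf,v4:inf,v5:inf,v6:2,v7:inf
step 2: dist = v0:inf,v1:0,v2:inf,v3:19,v4:inf,v5:inf,v6:2,v7:inf
step 3: dist = v0:inf,v1:0,v2:inf,v3:19,v4:inf,v5:inf,v6:2,v7:inf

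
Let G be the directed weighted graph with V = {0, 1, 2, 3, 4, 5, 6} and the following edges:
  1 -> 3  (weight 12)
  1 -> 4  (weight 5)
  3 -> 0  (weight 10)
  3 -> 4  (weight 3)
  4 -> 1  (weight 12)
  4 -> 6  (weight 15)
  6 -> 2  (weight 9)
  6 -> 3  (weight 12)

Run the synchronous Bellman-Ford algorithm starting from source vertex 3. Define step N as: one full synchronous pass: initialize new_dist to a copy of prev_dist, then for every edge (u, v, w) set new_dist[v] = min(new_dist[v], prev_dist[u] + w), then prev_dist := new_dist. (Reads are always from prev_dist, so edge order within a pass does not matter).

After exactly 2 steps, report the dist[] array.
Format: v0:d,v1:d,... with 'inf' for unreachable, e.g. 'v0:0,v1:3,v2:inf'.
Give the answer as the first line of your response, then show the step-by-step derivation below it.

v0:10,v1:15,v2:inf,v3:0,v4:3,v5:inf,v6:18

step 1: dist = v0:10,v1:inf,v2:inf,v3:0,v4:3,v5:inf,v6:inf
step 2: dist = v0:10,v1:15,v2:inf,v3:0,v4:3,v5:inf,v6:18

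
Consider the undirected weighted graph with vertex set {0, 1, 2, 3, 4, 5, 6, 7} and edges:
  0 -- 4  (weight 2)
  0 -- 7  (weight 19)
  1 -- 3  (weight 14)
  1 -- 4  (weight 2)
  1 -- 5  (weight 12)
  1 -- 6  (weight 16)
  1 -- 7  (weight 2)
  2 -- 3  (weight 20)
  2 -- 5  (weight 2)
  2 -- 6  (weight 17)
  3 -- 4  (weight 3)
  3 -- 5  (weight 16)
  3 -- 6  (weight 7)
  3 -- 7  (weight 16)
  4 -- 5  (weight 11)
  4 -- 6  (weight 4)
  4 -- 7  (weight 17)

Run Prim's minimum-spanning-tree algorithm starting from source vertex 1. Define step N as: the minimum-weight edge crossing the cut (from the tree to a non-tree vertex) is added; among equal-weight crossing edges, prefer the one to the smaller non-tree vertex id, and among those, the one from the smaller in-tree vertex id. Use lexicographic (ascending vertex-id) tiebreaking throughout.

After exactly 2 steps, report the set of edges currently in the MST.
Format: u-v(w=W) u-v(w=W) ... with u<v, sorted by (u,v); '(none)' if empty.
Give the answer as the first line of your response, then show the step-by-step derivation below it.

0-4(w=2) 1-4(w=2)

step 1: add edge 1-4 (w=2); MST = {1-4(w=2)}
step 2: add edge 0-4 (w=2); MST = {0-4(w=2) 1-4(w=2)}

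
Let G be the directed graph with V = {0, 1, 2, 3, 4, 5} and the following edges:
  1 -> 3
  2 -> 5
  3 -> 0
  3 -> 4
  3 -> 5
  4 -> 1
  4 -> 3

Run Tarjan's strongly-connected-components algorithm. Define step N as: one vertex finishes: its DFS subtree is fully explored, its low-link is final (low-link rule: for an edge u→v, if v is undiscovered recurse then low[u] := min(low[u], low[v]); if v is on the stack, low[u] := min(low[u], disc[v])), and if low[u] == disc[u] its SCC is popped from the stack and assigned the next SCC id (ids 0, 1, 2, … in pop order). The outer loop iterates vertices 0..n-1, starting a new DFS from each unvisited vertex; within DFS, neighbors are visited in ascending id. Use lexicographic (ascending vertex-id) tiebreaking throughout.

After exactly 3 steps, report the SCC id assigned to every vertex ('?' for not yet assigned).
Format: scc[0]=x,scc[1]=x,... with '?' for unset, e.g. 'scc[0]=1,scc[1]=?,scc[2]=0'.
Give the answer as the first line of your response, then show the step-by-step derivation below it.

scc[0]=0,scc[1]=?,scc[2]=?,scc[3]=?,scc[4]=?,scc[5]=1

step 1: low=(low[0]=0,low[1]=?,low[2]=?,low[3]=?,low[4]=?,low[5]=?); scc=(scc[0]=0,scc[1]=?,scc[2]=?,scc[3]=?,scc[4]=?,scc[5]=?)
step 2: low=(low[0]=0,low[1]=1,low[2]=?,low[3]=2,low[4]=1,low[5]=?); scc=(scc[0]=0,scc[1]=?,scc[2]=?,scc[3]=?,scc[4]=?,scc[5]=?)
step 3: low=(low[0]=0,low[1]=1,low[2]=?,low[3]=1,low[4]=1,low[5]=4); scc=(scc[0]=0,scc[1]=?,scc[2]=?,scc[3]=?,scc[4]=?,scc[5]=1)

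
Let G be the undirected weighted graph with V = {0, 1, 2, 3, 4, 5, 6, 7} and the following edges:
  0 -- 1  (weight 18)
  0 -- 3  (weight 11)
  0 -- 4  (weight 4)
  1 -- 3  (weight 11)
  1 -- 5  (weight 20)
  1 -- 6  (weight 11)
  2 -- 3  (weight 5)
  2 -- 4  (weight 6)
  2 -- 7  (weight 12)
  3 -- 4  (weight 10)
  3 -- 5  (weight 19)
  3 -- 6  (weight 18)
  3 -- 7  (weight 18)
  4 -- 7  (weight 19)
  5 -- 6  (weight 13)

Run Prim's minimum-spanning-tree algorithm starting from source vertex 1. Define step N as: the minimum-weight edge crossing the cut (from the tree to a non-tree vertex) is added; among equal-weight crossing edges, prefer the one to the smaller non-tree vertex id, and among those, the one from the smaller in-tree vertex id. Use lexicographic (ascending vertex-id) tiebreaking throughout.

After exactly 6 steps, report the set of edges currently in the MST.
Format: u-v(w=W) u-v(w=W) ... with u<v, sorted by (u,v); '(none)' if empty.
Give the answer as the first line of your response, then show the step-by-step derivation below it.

0-4(w=4) 1-3(w=11) 1-6(w=11) 2-3(w=5) 2-4(w=6) 2-7(w=12)

step 1: add edge 1-3 (w=11); MST = {1-3(w=11)}
step 2: add edge 2-3 (w=5); MST = {1-3(w=11) 2-3(w=5)}
step 3: add edge 2-4 (w=6); MST = {1-3(w=11) 2-3(w=5) 2-4(w=6)}
step 4: add edge 0-4 (w=4); MST = {0-4(w=4) 1-3(w=11) 2-3(w=5) 2-4(w=6)}
step 5: add edge 1-6 (w=11); MST = {0-4(w=4) 1-3(w=11) 1-6(w=11) 2-3(w=5) 2-4(w=6)}
step 6: add edge 2-7 (w=12); MST = {0-4(w=4) 1-3(w=11) 1-6(w=11) 2-3(w=5) 2-4(w=6) 2-7(w=12)}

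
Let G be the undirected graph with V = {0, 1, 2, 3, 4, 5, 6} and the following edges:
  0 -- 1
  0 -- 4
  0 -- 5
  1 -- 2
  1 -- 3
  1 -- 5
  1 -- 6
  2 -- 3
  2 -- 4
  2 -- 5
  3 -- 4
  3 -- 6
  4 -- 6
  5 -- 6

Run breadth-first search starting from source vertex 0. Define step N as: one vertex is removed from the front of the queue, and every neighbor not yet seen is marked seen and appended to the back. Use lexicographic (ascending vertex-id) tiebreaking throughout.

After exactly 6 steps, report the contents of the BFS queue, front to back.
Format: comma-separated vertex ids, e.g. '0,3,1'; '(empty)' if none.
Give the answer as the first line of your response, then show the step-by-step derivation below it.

6

step 1: dequeue 0; queue=[1,4,5]; order=0
step 2: dequeue 1; queue=[4,5,2,3,6]; order=0,1
step 3: dequeue 4; queue=[5,2,3,6]; order=0,1,4
step 4: dequeue 5; queue=[2,3,6]; order=0,1,4,5
step 5: dequeue 2; queue=[3,6]; order=0,1,4,5,2
step 6: dequeue 3; queue=[6]; order=0,1,4,5,2,3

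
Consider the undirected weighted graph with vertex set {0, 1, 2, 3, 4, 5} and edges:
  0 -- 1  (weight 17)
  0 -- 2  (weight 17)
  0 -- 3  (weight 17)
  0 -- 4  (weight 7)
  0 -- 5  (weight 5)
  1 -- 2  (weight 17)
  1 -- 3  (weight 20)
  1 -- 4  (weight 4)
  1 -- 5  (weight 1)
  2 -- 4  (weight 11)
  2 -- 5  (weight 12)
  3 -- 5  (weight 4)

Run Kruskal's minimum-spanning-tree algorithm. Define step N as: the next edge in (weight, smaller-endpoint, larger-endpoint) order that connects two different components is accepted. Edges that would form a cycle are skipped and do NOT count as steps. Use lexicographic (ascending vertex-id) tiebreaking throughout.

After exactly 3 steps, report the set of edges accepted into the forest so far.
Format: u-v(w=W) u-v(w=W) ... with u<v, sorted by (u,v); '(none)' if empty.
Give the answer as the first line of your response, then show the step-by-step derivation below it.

1-4(w=4) 1-5(w=1) 3-5(w=4)

step 1: add edge 1-5 (w=1); MST = {1-5(w=1)}
step 2: add edge 1-4 (w=4); MST = {1-4(w=4) 1-5(w=1)}
step 3: add edge 3-5 (w=4); MST = {1-4(w=4) 1-5(w=1) 3-5(w=4)}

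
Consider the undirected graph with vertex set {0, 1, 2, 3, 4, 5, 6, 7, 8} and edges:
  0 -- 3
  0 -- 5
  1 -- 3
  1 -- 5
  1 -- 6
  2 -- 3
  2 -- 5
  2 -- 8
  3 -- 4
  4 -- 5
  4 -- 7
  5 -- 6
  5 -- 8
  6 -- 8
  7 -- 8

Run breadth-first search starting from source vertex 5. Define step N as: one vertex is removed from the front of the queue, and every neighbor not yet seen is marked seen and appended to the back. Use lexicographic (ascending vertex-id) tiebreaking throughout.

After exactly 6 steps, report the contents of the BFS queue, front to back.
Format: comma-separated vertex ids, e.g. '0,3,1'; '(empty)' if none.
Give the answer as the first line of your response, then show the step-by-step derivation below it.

8,3,7

step 1: dequeue 5; queue=[0,1,2,4,6,8]; order=5
step 2: dequeue 0; queue=[1,2,4,6,8,3]; order=5,0
step 3: dequeue 1; queue=[2,4,6,8,3]; order=5,0,1
step 4: dequeue 2; queue=[4,6,8,3]; order=5,0,1,2
step 5: dequeue 4; queue=[6,8,3,7]; order=5,0,1,2,4
step 6: dequeue 6; queue=[8,3,7]; order=5,0,1,2,4,6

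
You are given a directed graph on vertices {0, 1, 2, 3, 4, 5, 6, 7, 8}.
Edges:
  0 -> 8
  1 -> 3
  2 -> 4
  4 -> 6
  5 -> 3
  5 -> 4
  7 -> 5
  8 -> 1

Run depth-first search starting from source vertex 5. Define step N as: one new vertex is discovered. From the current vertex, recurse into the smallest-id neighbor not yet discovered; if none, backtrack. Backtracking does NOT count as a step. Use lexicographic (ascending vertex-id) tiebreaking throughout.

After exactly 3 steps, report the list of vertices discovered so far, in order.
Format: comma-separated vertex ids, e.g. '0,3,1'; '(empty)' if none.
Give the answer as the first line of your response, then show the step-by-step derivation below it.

5,3,4

step 1: discover 5; path=5; order=5
step 2: discover 3; path=5>3; order=5,3
step 3: discover 4; path=5>4; order=5,3,4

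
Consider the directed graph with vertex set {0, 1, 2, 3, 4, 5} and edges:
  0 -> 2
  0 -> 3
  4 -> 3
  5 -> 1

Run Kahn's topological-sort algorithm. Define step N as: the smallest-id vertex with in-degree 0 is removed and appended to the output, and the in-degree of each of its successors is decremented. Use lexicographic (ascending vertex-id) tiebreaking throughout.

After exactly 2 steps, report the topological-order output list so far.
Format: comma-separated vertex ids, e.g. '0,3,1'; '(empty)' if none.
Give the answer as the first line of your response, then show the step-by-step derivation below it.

0,2

step 1: output 0; order=[0]; indeg=(0,1,0,1,0,0)
step 2: output 2; order=[0,2]; indeg=(0,1,0,1,0,0)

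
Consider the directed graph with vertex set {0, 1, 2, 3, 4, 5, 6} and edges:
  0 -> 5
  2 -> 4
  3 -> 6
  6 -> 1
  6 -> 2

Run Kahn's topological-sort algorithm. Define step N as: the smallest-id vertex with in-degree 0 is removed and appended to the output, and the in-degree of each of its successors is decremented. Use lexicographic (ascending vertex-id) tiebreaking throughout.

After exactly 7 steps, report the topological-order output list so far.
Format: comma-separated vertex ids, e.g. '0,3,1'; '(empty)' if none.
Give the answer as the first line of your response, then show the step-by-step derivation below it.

0,3,5,6,1,2,4

step 1: output 0; order=[0]; indeg=(0,1,1,0,1,0,1)
step 2: output 3; order=[0,3]; indeg=(0,1,1,0,1,0,0)
step 3: output 5; order=[0,3,5]; indeg=(0,1,1,0,1,0,0)
step 4: output 6; order=[0,3,5,6]; indeg=(0,0,0,0,1,0,0)
step 5: output 1; order=[0,3,5,6,1]; indeg=(0,0,0,0,1,0,0)
step 6: output 2; order=[0,3,5,6,1,2]; indeg=(0,0,0,0,0,0,0)
step 7: output 4; order=[0,3,5,6,1,2,4]; indeg=(0,0,0,0,0,0,0)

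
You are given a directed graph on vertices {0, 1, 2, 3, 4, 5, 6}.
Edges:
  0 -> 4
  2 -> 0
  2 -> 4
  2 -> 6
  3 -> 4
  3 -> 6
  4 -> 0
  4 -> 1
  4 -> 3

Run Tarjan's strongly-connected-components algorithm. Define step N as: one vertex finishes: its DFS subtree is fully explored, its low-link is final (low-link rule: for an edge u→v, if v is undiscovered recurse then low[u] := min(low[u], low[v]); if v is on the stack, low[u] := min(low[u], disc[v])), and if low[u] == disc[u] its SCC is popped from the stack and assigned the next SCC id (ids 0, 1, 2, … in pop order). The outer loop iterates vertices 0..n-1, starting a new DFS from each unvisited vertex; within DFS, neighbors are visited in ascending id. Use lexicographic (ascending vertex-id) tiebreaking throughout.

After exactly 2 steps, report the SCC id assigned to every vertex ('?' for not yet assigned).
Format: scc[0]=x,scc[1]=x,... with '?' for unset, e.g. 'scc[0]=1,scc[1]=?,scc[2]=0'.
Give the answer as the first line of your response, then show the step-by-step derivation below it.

scc[0]=?,scc[1]=0,scc[2]=?,scc[3]=?,scc[4]=?,scc[5]=?,scc[6]=1

step 1: low=(low[0]=0,low[1]=2,low[2]=?,low[3]=?,low[4]=0,low[5]=?,low[6]=?); scc=(scc[0]=?,scc[1]=0,scc[2]=?,scc[3]=?,scc[4]=?,scc[5]=?,scc[6]=?)
step 2: low=(low[0]=0,low[1]=2,low[2]=?,low[3]=1,low[4]=0,low[5]=?,low[6]=4); scc=(scc[0]=?,scc[1]=0,scc[2]=?,scc[3]=?,scc[4]=?,scc[5]=?,scc[6]=1)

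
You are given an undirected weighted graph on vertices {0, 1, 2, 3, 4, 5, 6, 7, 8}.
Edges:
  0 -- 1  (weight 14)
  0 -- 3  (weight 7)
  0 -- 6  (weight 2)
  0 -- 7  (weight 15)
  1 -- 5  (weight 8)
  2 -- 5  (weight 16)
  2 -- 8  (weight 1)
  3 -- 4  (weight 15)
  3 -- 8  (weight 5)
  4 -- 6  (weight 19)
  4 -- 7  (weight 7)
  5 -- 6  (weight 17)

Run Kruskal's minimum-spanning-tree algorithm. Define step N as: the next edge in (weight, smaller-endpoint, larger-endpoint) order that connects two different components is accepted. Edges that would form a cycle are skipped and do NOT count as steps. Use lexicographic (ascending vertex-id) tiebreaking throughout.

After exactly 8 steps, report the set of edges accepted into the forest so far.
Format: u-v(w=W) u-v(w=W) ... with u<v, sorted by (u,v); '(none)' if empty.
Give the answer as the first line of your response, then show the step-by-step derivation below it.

0-1(w=14) 0-3(w=7) 0-6(w=2) 0-7(w=15) 1-5(w=8) 2-8(w=1) 3-8(w=5) 4-7(w=7)

step 1: add edge 2-8 (w=1); MST = {2-8(w=1)}
step 2: add edge 0-6 (w=2); MST = {0-6(w=2) 2-8(w=1)}
step 3: add edge 3-8 (w=5); MST = {0-6(w=2) 2-8(w=1) 3-8(w=5)}
step 4: add edge 0-3 (w=7); MST = {0-3(w=7) 0-6(w=2) 2-8(w=1) 3-8(w=5)}
step 5: add edge 4-7 (w=7); MST = {0-3(w=7) 0-6(w=2) 2-8(w=1) 3-8(w=5) 4-7(w=7)}
step 6: add edge 1-5 (w=8); MST = {0-3(w=7) 0-6(w=2) 1-5(w=8) 2-8(w=1) 3-8(w=5) 4-7(w=7)}
step 7: add edge 0-1 (w=14); MST = {0-1(w=14) 0-3(w=7) 0-6(w=2) 1-5(w=8) 2-8(w=1) 3-8(w=5) 4-7(w=7)}
step 8: add edge 0-7 (w=15); MST = {0-1(w=14) 0-3(w=7) 0-6(w=2) 0-7(w=15) 1-5(w=8) 2-8(w=1) 3-8(w=5) 4-7(w=7)}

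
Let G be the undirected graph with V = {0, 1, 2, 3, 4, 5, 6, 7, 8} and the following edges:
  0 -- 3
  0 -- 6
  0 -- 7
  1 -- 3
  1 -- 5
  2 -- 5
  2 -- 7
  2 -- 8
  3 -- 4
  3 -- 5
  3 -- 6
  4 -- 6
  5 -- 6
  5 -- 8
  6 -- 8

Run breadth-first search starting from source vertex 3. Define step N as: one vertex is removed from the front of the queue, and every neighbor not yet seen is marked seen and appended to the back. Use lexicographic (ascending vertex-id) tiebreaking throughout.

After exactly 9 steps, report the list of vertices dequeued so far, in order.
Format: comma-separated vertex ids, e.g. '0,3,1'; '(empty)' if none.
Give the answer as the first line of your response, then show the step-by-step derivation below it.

3,0,1,4,5,6,7,2,8

step 1: dequeue 3; queue=[0,1,4,5,6]; order=3
step 2: dequeue 0; queue=[1,4,5,6,7]; order=3,0
step 3: dequeue 1; queue=[4,5,6,7]; order=3,0,1
step 4: dequeue 4; queue=[5,6,7]; order=3,0,1,4
step 5: dequeue 5; queue=[6,7,2,8]; order=3,0,1,4,5
step 6: dequeue 6; queue=[7,2,8]; order=3,0,1,4,5,6
step 7: dequeue 7; queue=[2,8]; order=3,0,1,4,5,6,7
step 8: dequeue 2; queue=[8]; order=3,0,1,4,5,6,7,2
step 9: dequeue 8; queue=[(empty)]; order=3,0,1,4,5,6,7,2,8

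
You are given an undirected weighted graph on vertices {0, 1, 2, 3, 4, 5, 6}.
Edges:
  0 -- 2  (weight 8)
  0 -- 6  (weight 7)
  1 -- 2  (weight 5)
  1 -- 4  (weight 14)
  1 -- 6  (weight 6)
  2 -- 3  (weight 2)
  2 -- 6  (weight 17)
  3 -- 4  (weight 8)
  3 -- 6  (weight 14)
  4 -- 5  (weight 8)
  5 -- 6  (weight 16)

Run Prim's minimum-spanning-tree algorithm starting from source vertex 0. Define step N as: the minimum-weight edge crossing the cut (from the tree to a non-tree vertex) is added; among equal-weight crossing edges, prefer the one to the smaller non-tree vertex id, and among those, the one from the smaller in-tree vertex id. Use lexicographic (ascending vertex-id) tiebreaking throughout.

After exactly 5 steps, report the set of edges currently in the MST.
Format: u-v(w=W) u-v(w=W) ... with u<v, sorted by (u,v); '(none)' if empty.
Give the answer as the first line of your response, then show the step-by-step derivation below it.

0-6(w=7) 1-2(w=5) 1-6(w=6) 2-3(w=2) 3-4(w=8)

step 1: add edge 0-6 (w=7); MST = {0-6(w=7)}
step 2: add edge 1-6 (w=6); MST = {0-6(w=7) 1-6(w=6)}
step 3: add edge 1-2 (w=5); MST = {0-6(w=7) 1-2(w=5) 1-6(w=6)}
step 4: add edge 2-3 (w=2); MST = {0-6(w=7) 1-2(w=5) 1-6(w=6) 2-3(w=2)}
step 5: add edge 3-4 (w=8); MST = {0-6(w=7) 1-2(w=5) 1-6(w=6) 2-3(w=2) 3-4(w=8)}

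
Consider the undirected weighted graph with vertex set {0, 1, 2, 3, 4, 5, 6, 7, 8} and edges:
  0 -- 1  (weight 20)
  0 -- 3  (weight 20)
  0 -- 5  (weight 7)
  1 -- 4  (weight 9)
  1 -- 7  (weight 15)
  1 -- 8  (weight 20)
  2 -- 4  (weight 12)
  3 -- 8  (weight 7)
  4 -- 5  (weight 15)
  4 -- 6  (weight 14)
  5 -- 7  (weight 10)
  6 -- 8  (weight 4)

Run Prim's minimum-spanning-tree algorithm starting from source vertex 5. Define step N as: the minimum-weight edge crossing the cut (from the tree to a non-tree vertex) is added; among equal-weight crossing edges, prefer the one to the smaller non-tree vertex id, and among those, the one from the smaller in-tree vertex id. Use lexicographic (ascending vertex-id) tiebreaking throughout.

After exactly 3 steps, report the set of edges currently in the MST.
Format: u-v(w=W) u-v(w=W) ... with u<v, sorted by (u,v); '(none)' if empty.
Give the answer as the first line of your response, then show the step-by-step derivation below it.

0-5(w=7) 1-7(w=15) 5-7(w=10)

step 1: add edge 0-5 (w=7); MST = {0-5(w=7)}
step 2: add edge 5-7 (w=10); MST = {0-5(w=7) 5-7(w=10)}
step 3: add edge 1-7 (w=15); MST = {0-5(w=7) 1-7(w=15) 5-7(w=10)}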